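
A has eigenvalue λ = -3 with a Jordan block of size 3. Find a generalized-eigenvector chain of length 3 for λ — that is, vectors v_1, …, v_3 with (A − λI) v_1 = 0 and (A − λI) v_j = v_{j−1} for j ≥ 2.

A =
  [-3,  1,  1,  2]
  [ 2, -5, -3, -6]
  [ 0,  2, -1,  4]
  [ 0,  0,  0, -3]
A Jordan chain for λ = -3 of length 3:
v_1 = (2, -4, 4, 0)ᵀ
v_2 = (0, 2, 0, 0)ᵀ
v_3 = (1, 0, 0, 0)ᵀ

Let N = A − (-3)·I. We want v_3 with N^3 v_3 = 0 but N^2 v_3 ≠ 0; then v_{j-1} := N · v_j for j = 3, …, 2.

Pick v_3 = (1, 0, 0, 0)ᵀ.
Then v_2 = N · v_3 = (0, 2, 0, 0)ᵀ.
Then v_1 = N · v_2 = (2, -4, 4, 0)ᵀ.

Sanity check: (A − (-3)·I) v_1 = (0, 0, 0, 0)ᵀ = 0. ✓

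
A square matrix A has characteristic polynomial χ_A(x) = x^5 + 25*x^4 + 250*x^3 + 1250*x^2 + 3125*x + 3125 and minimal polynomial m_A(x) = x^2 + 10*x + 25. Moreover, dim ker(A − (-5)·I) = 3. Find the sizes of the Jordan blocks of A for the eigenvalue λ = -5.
Block sizes for λ = -5: [2, 2, 1]

Step 1 — from the characteristic polynomial, algebraic multiplicity of λ = -5 is 5. From dim ker(A − (-5)·I) = 3, there are exactly 3 Jordan blocks for λ = -5.
Step 2 — from the minimal polynomial, the factor (x + 5)^2 tells us the largest block for λ = -5 has size 2.
Step 3 — with total size 5, 3 blocks, and largest block 2, the block sizes (in nonincreasing order) are [2, 2, 1].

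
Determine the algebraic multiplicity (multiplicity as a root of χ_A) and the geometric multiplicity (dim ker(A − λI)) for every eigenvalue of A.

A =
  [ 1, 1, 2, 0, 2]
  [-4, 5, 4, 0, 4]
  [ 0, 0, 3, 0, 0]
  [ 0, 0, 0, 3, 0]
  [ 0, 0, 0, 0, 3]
λ = 3: alg = 5, geom = 4

Step 1 — factor the characteristic polynomial to read off the algebraic multiplicities:
  χ_A(x) = (x - 3)^5

Step 2 — compute geometric multiplicities via the rank-nullity identity g(λ) = n − rank(A − λI):
  rank(A − (3)·I) = 1, so dim ker(A − (3)·I) = n − 1 = 4

Summary:
  λ = 3: algebraic multiplicity = 5, geometric multiplicity = 4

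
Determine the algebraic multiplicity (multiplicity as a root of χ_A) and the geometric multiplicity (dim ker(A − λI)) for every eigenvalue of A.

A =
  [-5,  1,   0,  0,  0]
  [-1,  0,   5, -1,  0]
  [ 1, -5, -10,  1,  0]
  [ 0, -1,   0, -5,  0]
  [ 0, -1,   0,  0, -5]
λ = -5: alg = 5, geom = 3

Step 1 — factor the characteristic polynomial to read off the algebraic multiplicities:
  χ_A(x) = (x + 5)^5

Step 2 — compute geometric multiplicities via the rank-nullity identity g(λ) = n − rank(A − λI):
  rank(A − (-5)·I) = 2, so dim ker(A − (-5)·I) = n − 2 = 3

Summary:
  λ = -5: algebraic multiplicity = 5, geometric multiplicity = 3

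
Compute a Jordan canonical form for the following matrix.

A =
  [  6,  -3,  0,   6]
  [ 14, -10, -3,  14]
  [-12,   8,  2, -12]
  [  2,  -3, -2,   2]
J_3(0) ⊕ J_1(0)

The characteristic polynomial is
  det(x·I − A) = x^4

Eigenvalues and multiplicities (the geometric multiplicity of λ is n − rank(A − λI), which equals the number of Jordan blocks for λ):
  λ = 0: algebraic multiplicity = 4, geometric multiplicity = 2

Determining the block sizes for each eigenvalue:
  λ = 0: with am = 4 and gm = 2, the partition is not yet determined (e.g. several partitions of 4 into 2 parts exist). Let N = A − (0)·I. Computing rank(N^1) = 2, rank(N^2) = 1, rank(N^3) = 0; the number of blocks of size ≥ j is rank(N^{j−1}) − rank(N^j), giving [2, 1, 1]. So we have 1 block(s) of size 3, 1 block(s) of size 1 → block sizes [3, 1]

Assembling the blocks gives a Jordan form
J =
  [0, 1, 0, 0]
  [0, 0, 1, 0]
  [0, 0, 0, 0]
  [0, 0, 0, 0]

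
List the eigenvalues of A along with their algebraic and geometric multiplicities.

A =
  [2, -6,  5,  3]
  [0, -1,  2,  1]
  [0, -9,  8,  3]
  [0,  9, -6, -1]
λ = 2: alg = 4, geom = 2

Step 1 — factor the characteristic polynomial to read off the algebraic multiplicities:
  χ_A(x) = (x - 2)^4

Step 2 — compute geometric multiplicities via the rank-nullity identity g(λ) = n − rank(A − λI):
  rank(A − (2)·I) = 2, so dim ker(A − (2)·I) = n − 2 = 2

Summary:
  λ = 2: algebraic multiplicity = 4, geometric multiplicity = 2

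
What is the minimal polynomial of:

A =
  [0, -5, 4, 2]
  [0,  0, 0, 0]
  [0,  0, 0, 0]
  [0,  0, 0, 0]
x^2

The characteristic polynomial is χ_A(x) = x^4, so the eigenvalues are known. The minimal polynomial is
  m_A(x) = Π_λ (x − λ)^{k_λ}
where k_λ is the size of the *largest* Jordan block for λ (equivalently, the smallest k with (A − λI)^k v = 0 for every generalised eigenvector v of λ).

  λ = 0: largest Jordan block has size 2, contributing (x − 0)^2

So m_A(x) = x^2 = x^2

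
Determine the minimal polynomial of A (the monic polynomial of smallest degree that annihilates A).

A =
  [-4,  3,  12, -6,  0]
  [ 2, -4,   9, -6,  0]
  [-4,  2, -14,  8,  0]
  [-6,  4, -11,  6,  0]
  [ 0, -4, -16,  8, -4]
x^3 + 12*x^2 + 48*x + 64

The characteristic polynomial is χ_A(x) = (x + 4)^5, so the eigenvalues are known. The minimal polynomial is
  m_A(x) = Π_λ (x − λ)^{k_λ}
where k_λ is the size of the *largest* Jordan block for λ (equivalently, the smallest k with (A − λI)^k v = 0 for every generalised eigenvector v of λ).

  λ = -4: largest Jordan block has size 3, contributing (x + 4)^3

So m_A(x) = (x + 4)^3 = x^3 + 12*x^2 + 48*x + 64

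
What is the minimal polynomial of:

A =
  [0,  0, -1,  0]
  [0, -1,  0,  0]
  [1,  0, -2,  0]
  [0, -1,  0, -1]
x^2 + 2*x + 1

The characteristic polynomial is χ_A(x) = (x + 1)^4, so the eigenvalues are known. The minimal polynomial is
  m_A(x) = Π_λ (x − λ)^{k_λ}
where k_λ is the size of the *largest* Jordan block for λ (equivalently, the smallest k with (A − λI)^k v = 0 for every generalised eigenvector v of λ).

  λ = -1: largest Jordan block has size 2, contributing (x + 1)^2

So m_A(x) = (x + 1)^2 = x^2 + 2*x + 1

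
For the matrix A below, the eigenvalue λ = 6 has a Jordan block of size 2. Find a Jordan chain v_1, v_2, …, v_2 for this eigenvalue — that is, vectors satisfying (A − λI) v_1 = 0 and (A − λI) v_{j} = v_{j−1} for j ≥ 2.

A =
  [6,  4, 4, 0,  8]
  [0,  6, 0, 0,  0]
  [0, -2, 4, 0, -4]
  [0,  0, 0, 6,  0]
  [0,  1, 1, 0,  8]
A Jordan chain for λ = 6 of length 2:
v_1 = (4, 0, -2, 0, 1)ᵀ
v_2 = (0, 1, 0, 0, 0)ᵀ

Let N = A − (6)·I. We want v_2 with N^2 v_2 = 0 but N^1 v_2 ≠ 0; then v_{j-1} := N · v_j for j = 2, …, 2.

Pick v_2 = (0, 1, 0, 0, 0)ᵀ.
Then v_1 = N · v_2 = (4, 0, -2, 0, 1)ᵀ.

Sanity check: (A − (6)·I) v_1 = (0, 0, 0, 0, 0)ᵀ = 0. ✓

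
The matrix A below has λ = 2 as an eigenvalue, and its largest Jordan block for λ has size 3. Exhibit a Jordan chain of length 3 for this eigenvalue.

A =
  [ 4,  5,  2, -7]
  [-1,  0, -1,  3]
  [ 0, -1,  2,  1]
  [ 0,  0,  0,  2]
A Jordan chain for λ = 2 of length 3:
v_1 = (-1, 0, 1, 0)ᵀ
v_2 = (2, -1, 0, 0)ᵀ
v_3 = (1, 0, 0, 0)ᵀ

Let N = A − (2)·I. We want v_3 with N^3 v_3 = 0 but N^2 v_3 ≠ 0; then v_{j-1} := N · v_j for j = 3, …, 2.

Pick v_3 = (1, 0, 0, 0)ᵀ.
Then v_2 = N · v_3 = (2, -1, 0, 0)ᵀ.
Then v_1 = N · v_2 = (-1, 0, 1, 0)ᵀ.

Sanity check: (A − (2)·I) v_1 = (0, 0, 0, 0)ᵀ = 0. ✓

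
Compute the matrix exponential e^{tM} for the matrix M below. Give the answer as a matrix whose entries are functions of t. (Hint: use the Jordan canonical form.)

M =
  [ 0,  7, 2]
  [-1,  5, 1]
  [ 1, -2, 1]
e^{tM} =
  [-t^2*exp(2*t)/2 - 2*t*exp(2*t) + exp(2*t), 3*t^2*exp(2*t)/2 + 7*t*exp(2*t), t^2*exp(2*t)/2 + 2*t*exp(2*t)]
  [-t*exp(2*t), 3*t*exp(2*t) + exp(2*t), t*exp(2*t)]
  [-t^2*exp(2*t)/2 + t*exp(2*t), 3*t^2*exp(2*t)/2 - 2*t*exp(2*t), t^2*exp(2*t)/2 - t*exp(2*t) + exp(2*t)]

Strategy: write M = P · J · P⁻¹ where J is a Jordan canonical form, so e^{tM} = P · e^{tJ} · P⁻¹, and e^{tJ} can be computed block-by-block.

M has Jordan form
J =
  [2, 1, 0]
  [0, 2, 1]
  [0, 0, 2]
(up to reordering of blocks).

Per-block formulas:
  For a 3×3 Jordan block J_3(2): exp(t · J_3(2)) = e^(2t)·(I + t·N + (t^2/2)·N^2), where N is the 3×3 nilpotent shift.

After assembling e^{tJ} and conjugating by P, we get:

e^{tM} =
  [-t^2*exp(2*t)/2 - 2*t*exp(2*t) + exp(2*t), 3*t^2*exp(2*t)/2 + 7*t*exp(2*t), t^2*exp(2*t)/2 + 2*t*exp(2*t)]
  [-t*exp(2*t), 3*t*exp(2*t) + exp(2*t), t*exp(2*t)]
  [-t^2*exp(2*t)/2 + t*exp(2*t), 3*t^2*exp(2*t)/2 - 2*t*exp(2*t), t^2*exp(2*t)/2 - t*exp(2*t) + exp(2*t)]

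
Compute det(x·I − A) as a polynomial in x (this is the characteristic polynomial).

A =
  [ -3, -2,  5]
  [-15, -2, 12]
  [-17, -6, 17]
x^3 - 12*x^2 + 48*x - 64

Expanding det(x·I − A) (e.g. by cofactor expansion or by noting that A is similar to its Jordan form J, which has the same characteristic polynomial as A) gives
  χ_A(x) = x^3 - 12*x^2 + 48*x - 64
which factors as (x - 4)^3. The eigenvalues (with algebraic multiplicities) are λ = 4 with multiplicity 3.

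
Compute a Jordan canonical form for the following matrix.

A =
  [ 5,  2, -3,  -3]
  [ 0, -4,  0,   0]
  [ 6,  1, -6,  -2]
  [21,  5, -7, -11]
J_2(-4) ⊕ J_2(-4)

The characteristic polynomial is
  det(x·I − A) = x^4 + 16*x^3 + 96*x^2 + 256*x + 256 = (x + 4)^4

Eigenvalues and multiplicities (the geometric multiplicity of λ is n − rank(A − λI), which equals the number of Jordan blocks for λ):
  λ = -4: algebraic multiplicity = 4, geometric multiplicity = 2

Determining the block sizes for each eigenvalue:
  λ = -4: with am = 4 and gm = 2, the partition is not yet determined (e.g. several partitions of 4 into 2 parts exist). Let N = A − (-4)·I. Computing rank(N^1) = 2, rank(N^2) = 0; the number of blocks of size ≥ j is rank(N^{j−1}) − rank(N^j), giving [2, 2]. So we have 2 block(s) of size 2 → block sizes [2, 2]

Assembling the blocks gives a Jordan form
J =
  [-4,  1,  0,  0]
  [ 0, -4,  0,  0]
  [ 0,  0, -4,  1]
  [ 0,  0,  0, -4]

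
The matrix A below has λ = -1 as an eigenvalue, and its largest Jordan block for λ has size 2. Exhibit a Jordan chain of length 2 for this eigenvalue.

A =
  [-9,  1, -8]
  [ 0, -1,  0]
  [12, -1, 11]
A Jordan chain for λ = -1 of length 2:
v_1 = (1, 0, -1)ᵀ
v_2 = (0, 1, 0)ᵀ

Let N = A − (-1)·I. We want v_2 with N^2 v_2 = 0 but N^1 v_2 ≠ 0; then v_{j-1} := N · v_j for j = 2, …, 2.

Pick v_2 = (0, 1, 0)ᵀ.
Then v_1 = N · v_2 = (1, 0, -1)ᵀ.

Sanity check: (A − (-1)·I) v_1 = (0, 0, 0)ᵀ = 0. ✓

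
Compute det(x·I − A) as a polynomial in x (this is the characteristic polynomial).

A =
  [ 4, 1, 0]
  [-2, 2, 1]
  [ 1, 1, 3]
x^3 - 9*x^2 + 27*x - 27

Expanding det(x·I − A) (e.g. by cofactor expansion or by noting that A is similar to its Jordan form J, which has the same characteristic polynomial as A) gives
  χ_A(x) = x^3 - 9*x^2 + 27*x - 27
which factors as (x - 3)^3. The eigenvalues (with algebraic multiplicities) are λ = 3 with multiplicity 3.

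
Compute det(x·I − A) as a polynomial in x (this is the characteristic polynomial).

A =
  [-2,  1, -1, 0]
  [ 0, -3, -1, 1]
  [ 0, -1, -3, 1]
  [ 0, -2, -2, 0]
x^4 + 8*x^3 + 24*x^2 + 32*x + 16

Expanding det(x·I − A) (e.g. by cofactor expansion or by noting that A is similar to its Jordan form J, which has the same characteristic polynomial as A) gives
  χ_A(x) = x^4 + 8*x^3 + 24*x^2 + 32*x + 16
which factors as (x + 2)^4. The eigenvalues (with algebraic multiplicities) are λ = -2 with multiplicity 4.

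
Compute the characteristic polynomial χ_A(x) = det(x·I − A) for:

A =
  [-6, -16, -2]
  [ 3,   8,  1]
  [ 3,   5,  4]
x^3 - 6*x^2 + 9*x

Expanding det(x·I − A) (e.g. by cofactor expansion or by noting that A is similar to its Jordan form J, which has the same characteristic polynomial as A) gives
  χ_A(x) = x^3 - 6*x^2 + 9*x
which factors as x*(x - 3)^2. The eigenvalues (with algebraic multiplicities) are λ = 0 with multiplicity 1, λ = 3 with multiplicity 2.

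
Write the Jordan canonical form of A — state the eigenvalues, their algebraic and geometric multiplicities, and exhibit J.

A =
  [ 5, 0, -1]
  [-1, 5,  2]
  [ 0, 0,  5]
J_3(5)

The characteristic polynomial is
  det(x·I − A) = x^3 - 15*x^2 + 75*x - 125 = (x - 5)^3

Eigenvalues and multiplicities (the geometric multiplicity of λ is n − rank(A − λI), which equals the number of Jordan blocks for λ):
  λ = 5: algebraic multiplicity = 3, geometric multiplicity = 1

Determining the block sizes for each eigenvalue:
  λ = 5: one block (gm = 1), so the single block has size am = 3 → block sizes [3]

Assembling the blocks gives a Jordan form
J =
  [5, 1, 0]
  [0, 5, 1]
  [0, 0, 5]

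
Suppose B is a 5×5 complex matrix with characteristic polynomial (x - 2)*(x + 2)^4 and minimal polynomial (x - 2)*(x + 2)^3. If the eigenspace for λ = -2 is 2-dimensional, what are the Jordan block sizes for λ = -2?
Block sizes for λ = -2: [3, 1]

Step 1 — from the characteristic polynomial, algebraic multiplicity of λ = -2 is 4. From dim ker(B − (-2)·I) = 2, there are exactly 2 Jordan blocks for λ = -2.
Step 2 — from the minimal polynomial, the factor (x + 2)^3 tells us the largest block for λ = -2 has size 3.
Step 3 — with total size 4, 2 blocks, and largest block 3, the block sizes (in nonincreasing order) are [3, 1].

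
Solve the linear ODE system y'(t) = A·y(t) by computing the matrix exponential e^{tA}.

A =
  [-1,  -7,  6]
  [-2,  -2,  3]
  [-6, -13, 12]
e^{tA} =
  [-3*t^2*exp(3*t) - 4*t*exp(3*t) + exp(3*t), -15*t^2*exp(3*t)/2 - 7*t*exp(3*t), 9*t^2*exp(3*t)/2 + 6*t*exp(3*t)]
  [-2*t*exp(3*t), -5*t*exp(3*t) + exp(3*t), 3*t*exp(3*t)]
  [-2*t^2*exp(3*t) - 6*t*exp(3*t), -5*t^2*exp(3*t) - 13*t*exp(3*t), 3*t^2*exp(3*t) + 9*t*exp(3*t) + exp(3*t)]

Strategy: write A = P · J · P⁻¹ where J is a Jordan canonical form, so e^{tA} = P · e^{tJ} · P⁻¹, and e^{tJ} can be computed block-by-block.

A has Jordan form
J =
  [3, 1, 0]
  [0, 3, 1]
  [0, 0, 3]
(up to reordering of blocks).

Per-block formulas:
  For a 3×3 Jordan block J_3(3): exp(t · J_3(3)) = e^(3t)·(I + t·N + (t^2/2)·N^2), where N is the 3×3 nilpotent shift.

After assembling e^{tJ} and conjugating by P, we get:

e^{tA} =
  [-3*t^2*exp(3*t) - 4*t*exp(3*t) + exp(3*t), -15*t^2*exp(3*t)/2 - 7*t*exp(3*t), 9*t^2*exp(3*t)/2 + 6*t*exp(3*t)]
  [-2*t*exp(3*t), -5*t*exp(3*t) + exp(3*t), 3*t*exp(3*t)]
  [-2*t^2*exp(3*t) - 6*t*exp(3*t), -5*t^2*exp(3*t) - 13*t*exp(3*t), 3*t^2*exp(3*t) + 9*t*exp(3*t) + exp(3*t)]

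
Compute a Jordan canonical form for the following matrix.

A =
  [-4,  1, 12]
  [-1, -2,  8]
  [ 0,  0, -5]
J_1(-5) ⊕ J_2(-3)

The characteristic polynomial is
  det(x·I − A) = x^3 + 11*x^2 + 39*x + 45 = (x + 3)^2*(x + 5)

Eigenvalues and multiplicities (the geometric multiplicity of λ is n − rank(A − λI), which equals the number of Jordan blocks for λ):
  λ = -5: algebraic multiplicity = 1, geometric multiplicity = 1
  λ = -3: algebraic multiplicity = 2, geometric multiplicity = 1

Determining the block sizes for each eigenvalue:
  λ = -5: one block (gm = 1), so the single block has size am = 1 → block sizes [1]
  λ = -3: one block (gm = 1), so the single block has size am = 2 → block sizes [2]

Assembling the blocks gives a Jordan form
J =
  [-5,  0,  0]
  [ 0, -3,  1]
  [ 0,  0, -3]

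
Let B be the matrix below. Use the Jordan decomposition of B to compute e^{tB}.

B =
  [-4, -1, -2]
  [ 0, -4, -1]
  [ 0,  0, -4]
e^{tB} =
  [exp(-4*t), -t*exp(-4*t), t^2*exp(-4*t)/2 - 2*t*exp(-4*t)]
  [0, exp(-4*t), -t*exp(-4*t)]
  [0, 0, exp(-4*t)]

Strategy: write B = P · J · P⁻¹ where J is a Jordan canonical form, so e^{tB} = P · e^{tJ} · P⁻¹, and e^{tJ} can be computed block-by-block.

B has Jordan form
J =
  [-4,  1,  0]
  [ 0, -4,  1]
  [ 0,  0, -4]
(up to reordering of blocks).

Per-block formulas:
  For a 3×3 Jordan block J_3(-4): exp(t · J_3(-4)) = e^(-4t)·(I + t·N + (t^2/2)·N^2), where N is the 3×3 nilpotent shift.

After assembling e^{tJ} and conjugating by P, we get:

e^{tB} =
  [exp(-4*t), -t*exp(-4*t), t^2*exp(-4*t)/2 - 2*t*exp(-4*t)]
  [0, exp(-4*t), -t*exp(-4*t)]
  [0, 0, exp(-4*t)]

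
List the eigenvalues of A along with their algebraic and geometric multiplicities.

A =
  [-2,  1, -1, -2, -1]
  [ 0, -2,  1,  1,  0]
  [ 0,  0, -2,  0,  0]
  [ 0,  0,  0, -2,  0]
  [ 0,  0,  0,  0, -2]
λ = -2: alg = 5, geom = 3

Step 1 — factor the characteristic polynomial to read off the algebraic multiplicities:
  χ_A(x) = (x + 2)^5

Step 2 — compute geometric multiplicities via the rank-nullity identity g(λ) = n − rank(A − λI):
  rank(A − (-2)·I) = 2, so dim ker(A − (-2)·I) = n − 2 = 3

Summary:
  λ = -2: algebraic multiplicity = 5, geometric multiplicity = 3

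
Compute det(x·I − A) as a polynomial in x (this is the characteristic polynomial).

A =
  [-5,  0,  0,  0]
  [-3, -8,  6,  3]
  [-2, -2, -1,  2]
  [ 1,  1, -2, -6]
x^4 + 20*x^3 + 150*x^2 + 500*x + 625

Expanding det(x·I − A) (e.g. by cofactor expansion or by noting that A is similar to its Jordan form J, which has the same characteristic polynomial as A) gives
  χ_A(x) = x^4 + 20*x^3 + 150*x^2 + 500*x + 625
which factors as (x + 5)^4. The eigenvalues (with algebraic multiplicities) are λ = -5 with multiplicity 4.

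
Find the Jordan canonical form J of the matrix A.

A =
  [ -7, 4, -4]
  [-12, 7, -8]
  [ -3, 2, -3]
J_2(-1) ⊕ J_1(-1)

The characteristic polynomial is
  det(x·I − A) = x^3 + 3*x^2 + 3*x + 1 = (x + 1)^3

Eigenvalues and multiplicities (the geometric multiplicity of λ is n − rank(A − λI), which equals the number of Jordan blocks for λ):
  λ = -1: algebraic multiplicity = 3, geometric multiplicity = 2

Determining the block sizes for each eigenvalue:
  λ = -1: 2 blocks summing to 3 forces exactly one block of size 2 and the rest size 1 → block sizes [2, 1]

Assembling the blocks gives a Jordan form
J =
  [-1,  1,  0]
  [ 0, -1,  0]
  [ 0,  0, -1]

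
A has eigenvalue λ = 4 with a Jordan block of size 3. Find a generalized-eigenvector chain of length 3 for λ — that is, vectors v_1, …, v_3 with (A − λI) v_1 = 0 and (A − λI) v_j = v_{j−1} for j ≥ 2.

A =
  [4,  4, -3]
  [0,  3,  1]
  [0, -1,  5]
A Jordan chain for λ = 4 of length 3:
v_1 = (-1, 0, 0)ᵀ
v_2 = (4, -1, -1)ᵀ
v_3 = (0, 1, 0)ᵀ

Let N = A − (4)·I. We want v_3 with N^3 v_3 = 0 but N^2 v_3 ≠ 0; then v_{j-1} := N · v_j for j = 3, …, 2.

Pick v_3 = (0, 1, 0)ᵀ.
Then v_2 = N · v_3 = (4, -1, -1)ᵀ.
Then v_1 = N · v_2 = (-1, 0, 0)ᵀ.

Sanity check: (A − (4)·I) v_1 = (0, 0, 0)ᵀ = 0. ✓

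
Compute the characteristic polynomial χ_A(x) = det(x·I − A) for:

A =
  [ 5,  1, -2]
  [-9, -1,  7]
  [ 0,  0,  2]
x^3 - 6*x^2 + 12*x - 8

Expanding det(x·I − A) (e.g. by cofactor expansion or by noting that A is similar to its Jordan form J, which has the same characteristic polynomial as A) gives
  χ_A(x) = x^3 - 6*x^2 + 12*x - 8
which factors as (x - 2)^3. The eigenvalues (with algebraic multiplicities) are λ = 2 with multiplicity 3.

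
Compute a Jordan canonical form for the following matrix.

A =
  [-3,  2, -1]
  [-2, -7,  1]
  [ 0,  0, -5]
J_2(-5) ⊕ J_1(-5)

The characteristic polynomial is
  det(x·I − A) = x^3 + 15*x^2 + 75*x + 125 = (x + 5)^3

Eigenvalues and multiplicities (the geometric multiplicity of λ is n − rank(A − λI), which equals the number of Jordan blocks for λ):
  λ = -5: algebraic multiplicity = 3, geometric multiplicity = 2

Determining the block sizes for each eigenvalue:
  λ = -5: 2 blocks summing to 3 forces exactly one block of size 2 and the rest size 1 → block sizes [2, 1]

Assembling the blocks gives a Jordan form
J =
  [-5,  1,  0]
  [ 0, -5,  0]
  [ 0,  0, -5]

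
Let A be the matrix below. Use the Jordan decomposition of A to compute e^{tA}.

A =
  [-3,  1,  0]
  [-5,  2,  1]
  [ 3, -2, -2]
e^{tA} =
  [-t^2*exp(-t)/2 - 2*t*exp(-t) + exp(-t), t^2*exp(-t)/2 + t*exp(-t), t^2*exp(-t)/2]
  [-t^2*exp(-t) - 5*t*exp(-t), t^2*exp(-t) + 3*t*exp(-t) + exp(-t), t^2*exp(-t) + t*exp(-t)]
  [t^2*exp(-t)/2 + 3*t*exp(-t), -t^2*exp(-t)/2 - 2*t*exp(-t), -t^2*exp(-t)/2 - t*exp(-t) + exp(-t)]

Strategy: write A = P · J · P⁻¹ where J is a Jordan canonical form, so e^{tA} = P · e^{tJ} · P⁻¹, and e^{tJ} can be computed block-by-block.

A has Jordan form
J =
  [-1,  1,  0]
  [ 0, -1,  1]
  [ 0,  0, -1]
(up to reordering of blocks).

Per-block formulas:
  For a 3×3 Jordan block J_3(-1): exp(t · J_3(-1)) = e^(-1t)·(I + t·N + (t^2/2)·N^2), where N is the 3×3 nilpotent shift.

After assembling e^{tJ} and conjugating by P, we get:

e^{tA} =
  [-t^2*exp(-t)/2 - 2*t*exp(-t) + exp(-t), t^2*exp(-t)/2 + t*exp(-t), t^2*exp(-t)/2]
  [-t^2*exp(-t) - 5*t*exp(-t), t^2*exp(-t) + 3*t*exp(-t) + exp(-t), t^2*exp(-t) + t*exp(-t)]
  [t^2*exp(-t)/2 + 3*t*exp(-t), -t^2*exp(-t)/2 - 2*t*exp(-t), -t^2*exp(-t)/2 - t*exp(-t) + exp(-t)]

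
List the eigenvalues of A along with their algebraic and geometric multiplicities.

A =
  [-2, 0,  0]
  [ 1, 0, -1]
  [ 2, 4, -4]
λ = -2: alg = 3, geom = 2

Step 1 — factor the characteristic polynomial to read off the algebraic multiplicities:
  χ_A(x) = (x + 2)^3

Step 2 — compute geometric multiplicities via the rank-nullity identity g(λ) = n − rank(A − λI):
  rank(A − (-2)·I) = 1, so dim ker(A − (-2)·I) = n − 1 = 2

Summary:
  λ = -2: algebraic multiplicity = 3, geometric multiplicity = 2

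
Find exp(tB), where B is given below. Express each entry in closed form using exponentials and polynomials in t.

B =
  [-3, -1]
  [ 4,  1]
e^{tB} =
  [-2*t*exp(-t) + exp(-t), -t*exp(-t)]
  [4*t*exp(-t), 2*t*exp(-t) + exp(-t)]

Strategy: write B = P · J · P⁻¹ where J is a Jordan canonical form, so e^{tB} = P · e^{tJ} · P⁻¹, and e^{tJ} can be computed block-by-block.

B has Jordan form
J =
  [-1,  1]
  [ 0, -1]
(up to reordering of blocks).

Per-block formulas:
  For a 2×2 Jordan block J_2(-1): exp(t · J_2(-1)) = e^(-1t)·(I + t·N), where N is the 2×2 nilpotent shift.

After assembling e^{tJ} and conjugating by P, we get:

e^{tB} =
  [-2*t*exp(-t) + exp(-t), -t*exp(-t)]
  [4*t*exp(-t), 2*t*exp(-t) + exp(-t)]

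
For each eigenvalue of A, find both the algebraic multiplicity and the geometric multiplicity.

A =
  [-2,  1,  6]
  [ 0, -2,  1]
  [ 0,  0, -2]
λ = -2: alg = 3, geom = 1

Step 1 — factor the characteristic polynomial to read off the algebraic multiplicities:
  χ_A(x) = (x + 2)^3

Step 2 — compute geometric multiplicities via the rank-nullity identity g(λ) = n − rank(A − λI):
  rank(A − (-2)·I) = 2, so dim ker(A − (-2)·I) = n − 2 = 1

Summary:
  λ = -2: algebraic multiplicity = 3, geometric multiplicity = 1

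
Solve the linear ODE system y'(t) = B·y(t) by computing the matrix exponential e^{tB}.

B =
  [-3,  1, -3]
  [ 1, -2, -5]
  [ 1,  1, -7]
e^{tB} =
  [-t^2*exp(-4*t)/2 + t*exp(-4*t) + exp(-4*t), t*exp(-4*t), t^2*exp(-4*t)/2 - 3*t*exp(-4*t)]
  [-t^2*exp(-4*t) + t*exp(-4*t), 2*t*exp(-4*t) + exp(-4*t), t^2*exp(-4*t) - 5*t*exp(-4*t)]
  [-t^2*exp(-4*t)/2 + t*exp(-4*t), t*exp(-4*t), t^2*exp(-4*t)/2 - 3*t*exp(-4*t) + exp(-4*t)]

Strategy: write B = P · J · P⁻¹ where J is a Jordan canonical form, so e^{tB} = P · e^{tJ} · P⁻¹, and e^{tJ} can be computed block-by-block.

B has Jordan form
J =
  [-4,  1,  0]
  [ 0, -4,  1]
  [ 0,  0, -4]
(up to reordering of blocks).

Per-block formulas:
  For a 3×3 Jordan block J_3(-4): exp(t · J_3(-4)) = e^(-4t)·(I + t·N + (t^2/2)·N^2), where N is the 3×3 nilpotent shift.

After assembling e^{tJ} and conjugating by P, we get:

e^{tB} =
  [-t^2*exp(-4*t)/2 + t*exp(-4*t) + exp(-4*t), t*exp(-4*t), t^2*exp(-4*t)/2 - 3*t*exp(-4*t)]
  [-t^2*exp(-4*t) + t*exp(-4*t), 2*t*exp(-4*t) + exp(-4*t), t^2*exp(-4*t) - 5*t*exp(-4*t)]
  [-t^2*exp(-4*t)/2 + t*exp(-4*t), t*exp(-4*t), t^2*exp(-4*t)/2 - 3*t*exp(-4*t) + exp(-4*t)]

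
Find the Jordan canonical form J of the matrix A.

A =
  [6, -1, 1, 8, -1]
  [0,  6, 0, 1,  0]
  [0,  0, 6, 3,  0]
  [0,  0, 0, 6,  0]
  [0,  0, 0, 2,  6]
J_2(6) ⊕ J_2(6) ⊕ J_1(6)

The characteristic polynomial is
  det(x·I − A) = x^5 - 30*x^4 + 360*x^3 - 2160*x^2 + 6480*x - 7776 = (x - 6)^5

Eigenvalues and multiplicities (the geometric multiplicity of λ is n − rank(A − λI), which equals the number of Jordan blocks for λ):
  λ = 6: algebraic multiplicity = 5, geometric multiplicity = 3

Determining the block sizes for each eigenvalue:
  λ = 6: with am = 5 and gm = 3, the partition is not yet determined (e.g. several partitions of 5 into 3 parts exist). Let N = A − (6)·I. Computing rank(N^1) = 2, rank(N^2) = 0; the number of blocks of size ≥ j is rank(N^{j−1}) − rank(N^j), giving [3, 2]. So we have 2 block(s) of size 2, 1 block(s) of size 1 → block sizes [2, 2, 1]

Assembling the blocks gives a Jordan form
J =
  [6, 1, 0, 0, 0]
  [0, 6, 0, 0, 0]
  [0, 0, 6, 1, 0]
  [0, 0, 0, 6, 0]
  [0, 0, 0, 0, 6]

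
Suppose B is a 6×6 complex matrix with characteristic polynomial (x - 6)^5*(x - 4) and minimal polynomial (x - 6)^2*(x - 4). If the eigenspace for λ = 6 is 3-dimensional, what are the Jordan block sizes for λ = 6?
Block sizes for λ = 6: [2, 2, 1]

Step 1 — from the characteristic polynomial, algebraic multiplicity of λ = 6 is 5. From dim ker(B − (6)·I) = 3, there are exactly 3 Jordan blocks for λ = 6.
Step 2 — from the minimal polynomial, the factor (x − 6)^2 tells us the largest block for λ = 6 has size 2.
Step 3 — with total size 5, 3 blocks, and largest block 2, the block sizes (in nonincreasing order) are [2, 2, 1].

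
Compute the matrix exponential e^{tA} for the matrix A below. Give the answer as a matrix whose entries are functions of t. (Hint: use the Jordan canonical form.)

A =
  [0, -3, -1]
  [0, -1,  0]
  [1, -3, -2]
e^{tA} =
  [t*exp(-t) + exp(-t), -3*t*exp(-t), -t*exp(-t)]
  [0, exp(-t), 0]
  [t*exp(-t), -3*t*exp(-t), -t*exp(-t) + exp(-t)]

Strategy: write A = P · J · P⁻¹ where J is a Jordan canonical form, so e^{tA} = P · e^{tJ} · P⁻¹, and e^{tJ} can be computed block-by-block.

A has Jordan form
J =
  [-1,  1,  0]
  [ 0, -1,  0]
  [ 0,  0, -1]
(up to reordering of blocks).

Per-block formulas:
  For a 2×2 Jordan block J_2(-1): exp(t · J_2(-1)) = e^(-1t)·(I + t·N), where N is the 2×2 nilpotent shift.
  For a 1×1 block at λ = -1: exp(t · [-1]) = [e^(-1t)].

After assembling e^{tJ} and conjugating by P, we get:

e^{tA} =
  [t*exp(-t) + exp(-t), -3*t*exp(-t), -t*exp(-t)]
  [0, exp(-t), 0]
  [t*exp(-t), -3*t*exp(-t), -t*exp(-t) + exp(-t)]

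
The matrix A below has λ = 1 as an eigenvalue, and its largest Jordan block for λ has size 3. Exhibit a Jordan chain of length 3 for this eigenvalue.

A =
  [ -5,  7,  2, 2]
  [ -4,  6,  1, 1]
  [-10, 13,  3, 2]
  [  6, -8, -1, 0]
A Jordan chain for λ = 1 of length 3:
v_1 = (3, 2, 5, -3)ᵀ
v_2 = (7, 5, 13, -8)ᵀ
v_3 = (0, 1, 0, 0)ᵀ

Let N = A − (1)·I. We want v_3 with N^3 v_3 = 0 but N^2 v_3 ≠ 0; then v_{j-1} := N · v_j for j = 3, …, 2.

Pick v_3 = (0, 1, 0, 0)ᵀ.
Then v_2 = N · v_3 = (7, 5, 13, -8)ᵀ.
Then v_1 = N · v_2 = (3, 2, 5, -3)ᵀ.

Sanity check: (A − (1)·I) v_1 = (0, 0, 0, 0)ᵀ = 0. ✓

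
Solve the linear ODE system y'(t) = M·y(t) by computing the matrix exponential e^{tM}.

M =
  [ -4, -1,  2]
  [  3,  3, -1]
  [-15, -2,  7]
e^{tM} =
  [3*t^2*exp(2*t)/2 - 6*t*exp(2*t) + exp(2*t), t^2*exp(2*t)/2 - t*exp(2*t), -t^2*exp(2*t)/2 + 2*t*exp(2*t)]
  [3*t*exp(2*t), t*exp(2*t) + exp(2*t), -t*exp(2*t)]
  [9*t^2*exp(2*t)/2 - 15*t*exp(2*t), 3*t^2*exp(2*t)/2 - 2*t*exp(2*t), -3*t^2*exp(2*t)/2 + 5*t*exp(2*t) + exp(2*t)]

Strategy: write M = P · J · P⁻¹ where J is a Jordan canonical form, so e^{tM} = P · e^{tJ} · P⁻¹, and e^{tJ} can be computed block-by-block.

M has Jordan form
J =
  [2, 1, 0]
  [0, 2, 1]
  [0, 0, 2]
(up to reordering of blocks).

Per-block formulas:
  For a 3×3 Jordan block J_3(2): exp(t · J_3(2)) = e^(2t)·(I + t·N + (t^2/2)·N^2), where N is the 3×3 nilpotent shift.

After assembling e^{tJ} and conjugating by P, we get:

e^{tM} =
  [3*t^2*exp(2*t)/2 - 6*t*exp(2*t) + exp(2*t), t^2*exp(2*t)/2 - t*exp(2*t), -t^2*exp(2*t)/2 + 2*t*exp(2*t)]
  [3*t*exp(2*t), t*exp(2*t) + exp(2*t), -t*exp(2*t)]
  [9*t^2*exp(2*t)/2 - 15*t*exp(2*t), 3*t^2*exp(2*t)/2 - 2*t*exp(2*t), -3*t^2*exp(2*t)/2 + 5*t*exp(2*t) + exp(2*t)]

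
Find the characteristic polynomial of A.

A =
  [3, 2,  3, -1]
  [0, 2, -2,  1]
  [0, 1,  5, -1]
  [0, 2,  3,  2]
x^4 - 12*x^3 + 54*x^2 - 108*x + 81

Expanding det(x·I − A) (e.g. by cofactor expansion or by noting that A is similar to its Jordan form J, which has the same characteristic polynomial as A) gives
  χ_A(x) = x^4 - 12*x^3 + 54*x^2 - 108*x + 81
which factors as (x - 3)^4. The eigenvalues (with algebraic multiplicities) are λ = 3 with multiplicity 4.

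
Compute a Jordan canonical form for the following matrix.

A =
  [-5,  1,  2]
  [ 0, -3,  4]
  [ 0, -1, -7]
J_2(-5) ⊕ J_1(-5)

The characteristic polynomial is
  det(x·I − A) = x^3 + 15*x^2 + 75*x + 125 = (x + 5)^3

Eigenvalues and multiplicities (the geometric multiplicity of λ is n − rank(A − λI), which equals the number of Jordan blocks for λ):
  λ = -5: algebraic multiplicity = 3, geometric multiplicity = 2

Determining the block sizes for each eigenvalue:
  λ = -5: 2 blocks summing to 3 forces exactly one block of size 2 and the rest size 1 → block sizes [2, 1]

Assembling the blocks gives a Jordan form
J =
  [-5,  1,  0]
  [ 0, -5,  0]
  [ 0,  0, -5]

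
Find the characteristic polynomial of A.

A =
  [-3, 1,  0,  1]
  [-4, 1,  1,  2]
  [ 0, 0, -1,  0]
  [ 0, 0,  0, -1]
x^4 + 4*x^3 + 6*x^2 + 4*x + 1

Expanding det(x·I − A) (e.g. by cofactor expansion or by noting that A is similar to its Jordan form J, which has the same characteristic polynomial as A) gives
  χ_A(x) = x^4 + 4*x^3 + 6*x^2 + 4*x + 1
which factors as (x + 1)^4. The eigenvalues (with algebraic multiplicities) are λ = -1 with multiplicity 4.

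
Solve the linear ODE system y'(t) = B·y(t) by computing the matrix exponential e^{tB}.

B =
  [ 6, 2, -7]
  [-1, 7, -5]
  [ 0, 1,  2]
e^{tB} =
  [-t^2*exp(5*t)/2 + t*exp(5*t) + exp(5*t), -t^2*exp(5*t)/2 + 2*t*exp(5*t), 2*t^2*exp(5*t) - 7*t*exp(5*t)]
  [-3*t^2*exp(5*t)/2 - t*exp(5*t), -3*t^2*exp(5*t)/2 + 2*t*exp(5*t) + exp(5*t), 6*t^2*exp(5*t) - 5*t*exp(5*t)]
  [-t^2*exp(5*t)/2, -t^2*exp(5*t)/2 + t*exp(5*t), 2*t^2*exp(5*t) - 3*t*exp(5*t) + exp(5*t)]

Strategy: write B = P · J · P⁻¹ where J is a Jordan canonical form, so e^{tB} = P · e^{tJ} · P⁻¹, and e^{tJ} can be computed block-by-block.

B has Jordan form
J =
  [5, 1, 0]
  [0, 5, 1]
  [0, 0, 5]
(up to reordering of blocks).

Per-block formulas:
  For a 3×3 Jordan block J_3(5): exp(t · J_3(5)) = e^(5t)·(I + t·N + (t^2/2)·N^2), where N is the 3×3 nilpotent shift.

After assembling e^{tJ} and conjugating by P, we get:

e^{tB} =
  [-t^2*exp(5*t)/2 + t*exp(5*t) + exp(5*t), -t^2*exp(5*t)/2 + 2*t*exp(5*t), 2*t^2*exp(5*t) - 7*t*exp(5*t)]
  [-3*t^2*exp(5*t)/2 - t*exp(5*t), -3*t^2*exp(5*t)/2 + 2*t*exp(5*t) + exp(5*t), 6*t^2*exp(5*t) - 5*t*exp(5*t)]
  [-t^2*exp(5*t)/2, -t^2*exp(5*t)/2 + t*exp(5*t), 2*t^2*exp(5*t) - 3*t*exp(5*t) + exp(5*t)]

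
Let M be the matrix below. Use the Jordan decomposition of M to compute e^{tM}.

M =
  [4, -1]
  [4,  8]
e^{tM} =
  [-2*t*exp(6*t) + exp(6*t), -t*exp(6*t)]
  [4*t*exp(6*t), 2*t*exp(6*t) + exp(6*t)]

Strategy: write M = P · J · P⁻¹ where J is a Jordan canonical form, so e^{tM} = P · e^{tJ} · P⁻¹, and e^{tJ} can be computed block-by-block.

M has Jordan form
J =
  [6, 1]
  [0, 6]
(up to reordering of blocks).

Per-block formulas:
  For a 2×2 Jordan block J_2(6): exp(t · J_2(6)) = e^(6t)·(I + t·N), where N is the 2×2 nilpotent shift.

After assembling e^{tJ} and conjugating by P, we get:

e^{tM} =
  [-2*t*exp(6*t) + exp(6*t), -t*exp(6*t)]
  [4*t*exp(6*t), 2*t*exp(6*t) + exp(6*t)]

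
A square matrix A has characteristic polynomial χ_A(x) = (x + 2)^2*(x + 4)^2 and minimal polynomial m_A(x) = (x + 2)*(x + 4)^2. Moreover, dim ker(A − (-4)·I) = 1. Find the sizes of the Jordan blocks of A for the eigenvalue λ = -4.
Block sizes for λ = -4: [2]

Step 1 — from the characteristic polynomial, algebraic multiplicity of λ = -4 is 2. From dim ker(A − (-4)·I) = 1, there are exactly 1 Jordan blocks for λ = -4.
Step 2 — from the minimal polynomial, the factor (x + 4)^2 tells us the largest block for λ = -4 has size 2.
Step 3 — with total size 2, 1 blocks, and largest block 2, the block sizes (in nonincreasing order) are [2].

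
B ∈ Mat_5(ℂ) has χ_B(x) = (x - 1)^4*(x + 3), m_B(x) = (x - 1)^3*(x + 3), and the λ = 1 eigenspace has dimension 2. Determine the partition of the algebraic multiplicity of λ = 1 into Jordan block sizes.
Block sizes for λ = 1: [3, 1]

Step 1 — from the characteristic polynomial, algebraic multiplicity of λ = 1 is 4. From dim ker(B − (1)·I) = 2, there are exactly 2 Jordan blocks for λ = 1.
Step 2 — from the minimal polynomial, the factor (x − 1)^3 tells us the largest block for λ = 1 has size 3.
Step 3 — with total size 4, 2 blocks, and largest block 3, the block sizes (in nonincreasing order) are [3, 1].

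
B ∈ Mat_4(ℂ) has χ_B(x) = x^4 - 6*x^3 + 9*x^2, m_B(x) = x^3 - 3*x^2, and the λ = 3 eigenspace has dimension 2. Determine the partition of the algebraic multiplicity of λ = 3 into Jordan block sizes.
Block sizes for λ = 3: [1, 1]

Step 1 — from the characteristic polynomial, algebraic multiplicity of λ = 3 is 2. From dim ker(B − (3)·I) = 2, there are exactly 2 Jordan blocks for λ = 3.
Step 2 — from the minimal polynomial, the factor (x − 3) tells us the largest block for λ = 3 has size 1.
Step 3 — with total size 2, 2 blocks, and largest block 1, the block sizes (in nonincreasing order) are [1, 1].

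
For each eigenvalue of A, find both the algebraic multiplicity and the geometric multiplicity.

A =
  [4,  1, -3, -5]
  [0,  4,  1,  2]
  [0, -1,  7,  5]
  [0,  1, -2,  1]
λ = 4: alg = 4, geom = 2

Step 1 — factor the characteristic polynomial to read off the algebraic multiplicities:
  χ_A(x) = (x - 4)^4

Step 2 — compute geometric multiplicities via the rank-nullity identity g(λ) = n − rank(A − λI):
  rank(A − (4)·I) = 2, so dim ker(A − (4)·I) = n − 2 = 2

Summary:
  λ = 4: algebraic multiplicity = 4, geometric multiplicity = 2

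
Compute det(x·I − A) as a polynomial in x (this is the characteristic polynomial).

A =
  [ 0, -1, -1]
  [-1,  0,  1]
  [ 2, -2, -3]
x^3 + 3*x^2 + 3*x + 1

Expanding det(x·I − A) (e.g. by cofactor expansion or by noting that A is similar to its Jordan form J, which has the same characteristic polynomial as A) gives
  χ_A(x) = x^3 + 3*x^2 + 3*x + 1
which factors as (x + 1)^3. The eigenvalues (with algebraic multiplicities) are λ = -1 with multiplicity 3.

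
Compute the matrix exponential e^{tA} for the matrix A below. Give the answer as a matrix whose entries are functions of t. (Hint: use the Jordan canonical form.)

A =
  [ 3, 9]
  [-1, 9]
e^{tA} =
  [-3*t*exp(6*t) + exp(6*t), 9*t*exp(6*t)]
  [-t*exp(6*t), 3*t*exp(6*t) + exp(6*t)]

Strategy: write A = P · J · P⁻¹ where J is a Jordan canonical form, so e^{tA} = P · e^{tJ} · P⁻¹, and e^{tJ} can be computed block-by-block.

A has Jordan form
J =
  [6, 1]
  [0, 6]
(up to reordering of blocks).

Per-block formulas:
  For a 2×2 Jordan block J_2(6): exp(t · J_2(6)) = e^(6t)·(I + t·N), where N is the 2×2 nilpotent shift.

After assembling e^{tJ} and conjugating by P, we get:

e^{tA} =
  [-3*t*exp(6*t) + exp(6*t), 9*t*exp(6*t)]
  [-t*exp(6*t), 3*t*exp(6*t) + exp(6*t)]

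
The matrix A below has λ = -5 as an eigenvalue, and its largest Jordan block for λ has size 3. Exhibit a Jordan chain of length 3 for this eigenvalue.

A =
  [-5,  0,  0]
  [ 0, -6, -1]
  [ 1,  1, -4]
A Jordan chain for λ = -5 of length 3:
v_1 = (0, -1, 1)ᵀ
v_2 = (0, 0, 1)ᵀ
v_3 = (1, 0, 0)ᵀ

Let N = A − (-5)·I. We want v_3 with N^3 v_3 = 0 but N^2 v_3 ≠ 0; then v_{j-1} := N · v_j for j = 3, …, 2.

Pick v_3 = (1, 0, 0)ᵀ.
Then v_2 = N · v_3 = (0, 0, 1)ᵀ.
Then v_1 = N · v_2 = (0, -1, 1)ᵀ.

Sanity check: (A − (-5)·I) v_1 = (0, 0, 0)ᵀ = 0. ✓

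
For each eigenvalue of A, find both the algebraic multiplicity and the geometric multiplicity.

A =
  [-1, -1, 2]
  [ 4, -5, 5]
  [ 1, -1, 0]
λ = -2: alg = 3, geom = 1

Step 1 — factor the characteristic polynomial to read off the algebraic multiplicities:
  χ_A(x) = (x + 2)^3

Step 2 — compute geometric multiplicities via the rank-nullity identity g(λ) = n − rank(A − λI):
  rank(A − (-2)·I) = 2, so dim ker(A − (-2)·I) = n − 2 = 1

Summary:
  λ = -2: algebraic multiplicity = 3, geometric multiplicity = 1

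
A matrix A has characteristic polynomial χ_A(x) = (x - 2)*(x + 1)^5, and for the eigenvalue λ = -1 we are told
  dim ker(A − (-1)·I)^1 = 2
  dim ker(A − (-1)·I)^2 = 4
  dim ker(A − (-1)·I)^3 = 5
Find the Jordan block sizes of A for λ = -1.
Block sizes for λ = -1: [3, 2]

From the dimensions of kernels of powers, the number of Jordan blocks of size at least j is d_j − d_{j−1} where d_j = dim ker(N^j) (with d_0 = 0). Computing the differences gives [2, 2, 1].
The number of blocks of size exactly k is (#blocks of size ≥ k) − (#blocks of size ≥ k + 1), so the partition is: 1 block(s) of size 2, 1 block(s) of size 3.
In nonincreasing order the block sizes are [3, 2].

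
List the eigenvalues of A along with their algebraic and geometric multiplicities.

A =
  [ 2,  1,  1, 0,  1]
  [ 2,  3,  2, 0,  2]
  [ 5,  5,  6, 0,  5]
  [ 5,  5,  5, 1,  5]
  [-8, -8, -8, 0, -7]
λ = 1: alg = 5, geom = 4

Step 1 — factor the characteristic polynomial to read off the algebraic multiplicities:
  χ_A(x) = (x - 1)^5

Step 2 — compute geometric multiplicities via the rank-nullity identity g(λ) = n − rank(A − λI):
  rank(A − (1)·I) = 1, so dim ker(A − (1)·I) = n − 1 = 4

Summary:
  λ = 1: algebraic multiplicity = 5, geometric multiplicity = 4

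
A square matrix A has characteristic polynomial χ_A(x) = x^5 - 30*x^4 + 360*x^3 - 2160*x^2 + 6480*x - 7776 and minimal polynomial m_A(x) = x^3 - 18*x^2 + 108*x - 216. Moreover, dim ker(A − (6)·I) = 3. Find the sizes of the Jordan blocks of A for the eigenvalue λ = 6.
Block sizes for λ = 6: [3, 1, 1]

Step 1 — from the characteristic polynomial, algebraic multiplicity of λ = 6 is 5. From dim ker(A − (6)·I) = 3, there are exactly 3 Jordan blocks for λ = 6.
Step 2 — from the minimal polynomial, the factor (x − 6)^3 tells us the largest block for λ = 6 has size 3.
Step 3 — with total size 5, 3 blocks, and largest block 3, the block sizes (in nonincreasing order) are [3, 1, 1].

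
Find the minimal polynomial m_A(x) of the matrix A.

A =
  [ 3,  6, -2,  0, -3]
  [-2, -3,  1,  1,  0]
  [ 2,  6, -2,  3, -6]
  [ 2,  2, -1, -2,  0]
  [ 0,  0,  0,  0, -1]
x^2 + 2*x + 1

The characteristic polynomial is χ_A(x) = (x + 1)^5, so the eigenvalues are known. The minimal polynomial is
  m_A(x) = Π_λ (x − λ)^{k_λ}
where k_λ is the size of the *largest* Jordan block for λ (equivalently, the smallest k with (A − λI)^k v = 0 for every generalised eigenvector v of λ).

  λ = -1: largest Jordan block has size 2, contributing (x + 1)^2

So m_A(x) = (x + 1)^2 = x^2 + 2*x + 1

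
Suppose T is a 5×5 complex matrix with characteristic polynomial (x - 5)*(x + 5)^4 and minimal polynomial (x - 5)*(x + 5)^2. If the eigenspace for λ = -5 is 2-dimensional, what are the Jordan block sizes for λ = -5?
Block sizes for λ = -5: [2, 2]

Step 1 — from the characteristic polynomial, algebraic multiplicity of λ = -5 is 4. From dim ker(T − (-5)·I) = 2, there are exactly 2 Jordan blocks for λ = -5.
Step 2 — from the minimal polynomial, the factor (x + 5)^2 tells us the largest block for λ = -5 has size 2.
Step 3 — with total size 4, 2 blocks, and largest block 2, the block sizes (in nonincreasing order) are [2, 2].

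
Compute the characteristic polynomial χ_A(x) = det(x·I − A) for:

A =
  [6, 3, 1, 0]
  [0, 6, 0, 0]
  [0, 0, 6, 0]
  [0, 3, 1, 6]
x^4 - 24*x^3 + 216*x^2 - 864*x + 1296

Expanding det(x·I − A) (e.g. by cofactor expansion or by noting that A is similar to its Jordan form J, which has the same characteristic polynomial as A) gives
  χ_A(x) = x^4 - 24*x^3 + 216*x^2 - 864*x + 1296
which factors as (x - 6)^4. The eigenvalues (with algebraic multiplicities) are λ = 6 with multiplicity 4.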